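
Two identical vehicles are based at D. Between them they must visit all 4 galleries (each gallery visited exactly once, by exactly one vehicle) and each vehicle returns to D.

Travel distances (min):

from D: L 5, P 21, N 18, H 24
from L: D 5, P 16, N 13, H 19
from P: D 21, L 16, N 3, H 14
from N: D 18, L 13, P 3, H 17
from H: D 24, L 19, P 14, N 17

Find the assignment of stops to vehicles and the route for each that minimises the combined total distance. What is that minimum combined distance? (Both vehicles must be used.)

Check every non-empty split of the stops between the two vehicles; for each half take its own optimal tour:
  {L} + {P, N, H}: 10 + 59 = 69
  {P} + {L, N, H}: 42 + 59 = 101
  {L, P} + {N, H}: 42 + 59 = 101
  {N} + {L, P, H}: 36 + 59 = 95
  {L, N} + {P, H}: 36 + 59 = 95
  {P, N} + {L, H}: 42 + 48 = 90
  … (7 splits in total)
Best: vehicle 1 D → L → D = 10; vehicle 2 D → N → P → H → D = 59; combined 69.

69 min — the smallest possible combined total.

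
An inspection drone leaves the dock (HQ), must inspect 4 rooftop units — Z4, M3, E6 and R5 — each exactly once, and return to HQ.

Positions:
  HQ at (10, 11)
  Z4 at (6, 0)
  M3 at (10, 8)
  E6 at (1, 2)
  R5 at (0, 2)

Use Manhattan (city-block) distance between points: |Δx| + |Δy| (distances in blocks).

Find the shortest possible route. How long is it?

42 blocks — the shortest possible round trip.

HQ → Z4 → M3 → E6 → R5 → HQ: 15+12+15+1+19 = 62
HQ → Z4 → M3 → R5 → E6 → HQ: 15+12+16+1+18 = 62
HQ → Z4 → E6 → M3 → R5 → HQ: 15+7+15+16+19 = 72
HQ → Z4 → E6 → R5 → M3 → HQ: 15+7+1+16+3 = 42
HQ → Z4 → R5 → M3 → E6 → HQ: 15+8+16+15+18 = 72
HQ → Z4 → R5 → E6 → M3 → HQ: 15+8+1+15+3 = 42
HQ → M3 → Z4 → E6 → R5 → HQ: 3+12+7+1+19 = 42
HQ → M3 → Z4 → R5 → E6 → HQ: 3+12+8+1+18 = 42
HQ → M3 → E6 → Z4 → R5 → HQ: 3+15+7+8+19 = 52
HQ → M3 → R5 → Z4 → E6 → HQ: 3+16+8+7+18 = 52
HQ → E6 → Z4 → M3 → R5 → HQ: 18+7+12+16+19 = 72
HQ → E6 → M3 → Z4 → R5 → HQ: 18+15+12+8+19 = 72
The minimum is 42.
One optimal route: HQ → Z4 → E6 → R5 → M3 → HQ (or its reverse).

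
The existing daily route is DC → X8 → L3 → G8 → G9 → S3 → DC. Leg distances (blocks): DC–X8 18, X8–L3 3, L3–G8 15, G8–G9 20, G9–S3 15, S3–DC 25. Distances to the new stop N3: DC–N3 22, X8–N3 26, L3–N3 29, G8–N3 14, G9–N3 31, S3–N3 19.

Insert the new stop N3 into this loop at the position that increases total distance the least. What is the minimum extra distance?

+16 blocks — insert N3 between S3 and DC.

Insertion cost between consecutive stops i–j is d(i,N3) + d(N3,j) − d(i,j):
  between DC and X8: 22 + 26 − 18 = 30
  between X8 and L3: 26 + 29 − 3 = 52
  between L3 and G8: 29 + 14 − 15 = 28
  between G8 and G9: 14 + 31 − 20 = 25
  between G9 and S3: 31 + 19 − 15 = 35
  between S3 and DC: 19 + 22 − 25 = 16
Cheapest insertion is between S3 and DC, adding 16.
New total = 96 + 16 = 112.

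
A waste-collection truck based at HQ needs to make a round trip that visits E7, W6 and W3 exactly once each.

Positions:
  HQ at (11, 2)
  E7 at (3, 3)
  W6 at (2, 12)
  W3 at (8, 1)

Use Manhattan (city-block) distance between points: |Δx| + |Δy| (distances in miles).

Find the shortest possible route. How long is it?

Shortest round trip = 40 miles.

There are 3 distinct closed tours to check (reversals are equivalent).
HQ→E7→W6→W3→HQ: 9+10+17+4 = 40
HQ→E7→W3→W6→HQ: 9+7+17+19 = 52
HQ→W6→E7→W3→HQ: 19+10+7+4 = 40
The minimum is 40.
One optimal route: HQ → E7 → W6 → W3 → HQ (or its reverse).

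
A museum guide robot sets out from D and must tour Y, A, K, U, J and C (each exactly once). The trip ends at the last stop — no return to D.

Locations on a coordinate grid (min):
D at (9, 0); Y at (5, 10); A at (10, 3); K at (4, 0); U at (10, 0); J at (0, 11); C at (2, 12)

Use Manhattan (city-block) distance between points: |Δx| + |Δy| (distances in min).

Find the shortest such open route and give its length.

There are 6! = 720 possible orderings.
D - Y - A - K - U - J - C: 14+12+9+6+21+3 = 65
D - Y - A - K - U - C - J: 14+12+9+6+20+3 = 64
D - Y - A - K - J - U - C: 14+12+9+15+21+20 = 91
D - Y - A - K - J - C - U: 14+12+9+15+3+20 = 73
D - Y - A - K - C - U - J: 14+12+9+14+20+21 = 90
D - Y - A - K - C - J - U: 14+12+9+14+3+21 = 73
D - Y - A - U - K - J - C: 14+12+3+6+15+3 = 53
D - Y - A - U - K - C - J: 14+12+3+6+14+3 = 52
… (712 more)
D - A - U - K - Y - C - J: 4+3+6+11+5+3 = 32  ← best
The minimum is 32.
One shortest path: D → A → U → K → Y → C → J.

Minimum one-way distance = 32 min.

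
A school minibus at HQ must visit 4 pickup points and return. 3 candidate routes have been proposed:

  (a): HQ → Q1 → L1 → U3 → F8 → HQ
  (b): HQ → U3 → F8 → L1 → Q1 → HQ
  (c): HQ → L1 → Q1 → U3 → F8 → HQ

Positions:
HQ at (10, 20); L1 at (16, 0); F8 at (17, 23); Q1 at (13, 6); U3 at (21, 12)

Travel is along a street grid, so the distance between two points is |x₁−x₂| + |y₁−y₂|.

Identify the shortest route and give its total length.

Shortest is (a), total 68.

(a): 17 + 9 + 17 + 15 + 10 = 68
(b): 19 + 15 + 24 + 9 + 17 = 84
(c): 26 + 9 + 14 + 15 + 10 = 74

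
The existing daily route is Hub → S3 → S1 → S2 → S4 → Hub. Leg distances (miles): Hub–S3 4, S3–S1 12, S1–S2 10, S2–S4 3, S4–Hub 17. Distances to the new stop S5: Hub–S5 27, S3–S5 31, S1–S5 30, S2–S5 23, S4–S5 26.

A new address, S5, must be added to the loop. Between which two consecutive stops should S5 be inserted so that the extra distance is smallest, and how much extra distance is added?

+36 miles — insert S5 between S4 and Hub.

Insertion cost between consecutive stops i–j is d(i,S5) + d(S5,j) − d(i,j):
  between Hub and S3: 27 + 31 − 4 = 54
  between S3 and S1: 31 + 30 − 12 = 49
  between S1 and S2: 30 + 23 − 10 = 43
  between S2 and S4: 23 + 26 − 3 = 46
  between S4 and Hub: 26 + 27 − 17 = 36
Cheapest insertion is between S4 and Hub, adding 36.
New total = 46 + 36 = 82.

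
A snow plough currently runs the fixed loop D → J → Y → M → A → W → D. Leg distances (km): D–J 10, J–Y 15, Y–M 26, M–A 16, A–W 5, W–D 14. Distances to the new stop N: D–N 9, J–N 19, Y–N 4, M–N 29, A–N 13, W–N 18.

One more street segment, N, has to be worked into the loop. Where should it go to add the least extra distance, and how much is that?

Insertion cost between consecutive stops i–j is d(i,N) + d(N,j) − d(i,j):
  between D and J: 9 + 19 − 10 = 18
  between J and Y: 19 + 4 − 15 = 8
  between Y and M: 4 + 29 − 26 = 7
  between M and A: 29 + 13 − 16 = 26
  between A and W: 13 + 18 − 5 = 26
  between W and D: 18 + 9 − 14 = 13
Cheapest insertion is between Y and M, adding 7.
New total = 86 + 7 = 93.

+7 km — insert N between Y and M.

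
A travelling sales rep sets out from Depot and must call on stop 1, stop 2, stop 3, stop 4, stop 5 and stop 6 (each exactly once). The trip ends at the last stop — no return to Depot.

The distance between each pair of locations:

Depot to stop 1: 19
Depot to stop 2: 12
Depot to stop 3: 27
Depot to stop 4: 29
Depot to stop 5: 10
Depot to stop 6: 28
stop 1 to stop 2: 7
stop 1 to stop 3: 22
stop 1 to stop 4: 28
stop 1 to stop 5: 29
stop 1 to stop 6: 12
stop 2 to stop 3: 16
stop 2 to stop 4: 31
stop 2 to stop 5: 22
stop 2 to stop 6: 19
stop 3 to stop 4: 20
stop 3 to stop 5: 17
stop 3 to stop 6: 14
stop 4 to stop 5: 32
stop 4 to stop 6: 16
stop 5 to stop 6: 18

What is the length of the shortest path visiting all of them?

There are 6! = 720 possible orderings.
Depot→stop 1→stop 2→stop 3→stop 4→stop 5→stop 6: 19+7+16+20+32+18 = 112
Depot→stop 1→stop 2→stop 3→stop 4→stop 6→stop 5: 19+7+16+20+16+18 = 96
Depot→stop 1→stop 2→stop 3→stop 5→stop 4→stop 6: 19+7+16+17+32+16 = 107
Depot→stop 1→stop 2→stop 3→stop 5→stop 6→stop 4: 19+7+16+17+18+16 = 93
Depot→stop 1→stop 2→stop 3→stop 6→stop 4→stop 5: 19+7+16+14+16+32 = 104
Depot→stop 1→stop 2→stop 3→stop 6→stop 5→stop 4: 19+7+16+14+18+32 = 106
Depot→stop 1→stop 2→stop 4→stop 3→stop 5→stop 6: 19+7+31+20+17+18 = 112
Depot→stop 1→stop 2→stop 4→stop 3→stop 6→stop 5: 19+7+31+20+14+18 = 109
… (712 more)
Depot→stop 5→stop 3→stop 2→stop 1→stop 6→stop 4: 10+17+16+7+12+16 = 78  ← best
The minimum is 78.
One shortest path: Depot → stop 5 → stop 3 → stop 2 → stop 1 → stop 6 → stop 4.

Shortest open route: 78.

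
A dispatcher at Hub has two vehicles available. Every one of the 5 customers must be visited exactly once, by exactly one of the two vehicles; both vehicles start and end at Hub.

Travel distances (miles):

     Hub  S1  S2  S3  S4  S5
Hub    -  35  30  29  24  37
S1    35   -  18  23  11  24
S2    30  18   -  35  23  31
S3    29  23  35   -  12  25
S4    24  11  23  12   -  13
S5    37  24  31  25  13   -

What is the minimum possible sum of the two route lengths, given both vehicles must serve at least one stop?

Try each way of splitting the stops between the two vehicles (each non-empty) and, for each split, find the best tour for each vehicle:
  {S1} + {S2, S3, S4, S5}: 70 + 115 = 185
  {S2} + {S1, S3, S4, S5}: 60 + 113 = 173
  {S1, S2} + {S3, S4, S5}: 83 + 91 = 174
  {S3} + {S1, S2, S4, S5}: 58 + 109 = 167
  {S1, S3} + {S2, S4, S5}: 87 + 98 = 185
  {S2, S3} + {S1, S4, S5}: 94 + 96 = 190
  … (15 splits in total)
Best: vehicle 1 Hub → S3 → Hub = 58; vehicle 2 Hub → S2 → S1 → S4 → S5 → Hub = 109; combined 167.

Minimum combined distance: 167 miles.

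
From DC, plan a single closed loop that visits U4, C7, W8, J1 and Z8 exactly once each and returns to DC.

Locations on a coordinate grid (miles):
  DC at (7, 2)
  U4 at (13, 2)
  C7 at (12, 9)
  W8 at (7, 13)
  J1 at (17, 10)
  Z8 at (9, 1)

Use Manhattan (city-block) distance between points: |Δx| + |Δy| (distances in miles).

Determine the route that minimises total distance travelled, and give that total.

DC-U4-C7-W8-J1-Z8-DC: 6+8+9+13+17+3 = 56
DC-U4-C7-W8-Z8-J1-DC: 6+8+9+14+17+18 = 72
DC-U4-C7-J1-W8-Z8-DC: 6+8+6+13+14+3 = 50
DC-U4-C7-J1-Z8-W8-DC: 6+8+6+17+14+11 = 62
DC-U4-C7-Z8-W8-J1-DC: 6+8+11+14+13+18 = 70
DC-U4-C7-Z8-J1-W8-DC: 6+8+11+17+13+11 = 66
DC-U4-W8-C7-J1-Z8-DC: 6+17+9+6+17+3 = 58
DC-U4-W8-C7-Z8-J1-DC: 6+17+9+11+17+18 = 78
DC-U4-W8-J1-C7-Z8-DC: 6+17+13+6+11+3 = 56
DC-U4-W8-J1-Z8-C7-DC: 6+17+13+17+11+12 = 76
DC-U4-W8-Z8-C7-J1-DC: 6+17+14+11+6+18 = 72
DC-U4-W8-Z8-J1-C7-DC: 6+17+14+17+6+12 = 72
DC-U4-J1-C7-W8-Z8-DC: 6+12+6+9+14+3 = 50
DC-U4-J1-C7-Z8-W8-DC: 6+12+6+11+14+11 = 60
… (46 more)
DC-W8-C7-J1-U4-Z8-DC: 11+9+6+12+5+3 = 46  ← best
The minimum is 46.
One optimal route: DC → W8 → C7 → J1 → U4 → Z8 → DC (or its reverse).

46 miles — the shortest possible round trip.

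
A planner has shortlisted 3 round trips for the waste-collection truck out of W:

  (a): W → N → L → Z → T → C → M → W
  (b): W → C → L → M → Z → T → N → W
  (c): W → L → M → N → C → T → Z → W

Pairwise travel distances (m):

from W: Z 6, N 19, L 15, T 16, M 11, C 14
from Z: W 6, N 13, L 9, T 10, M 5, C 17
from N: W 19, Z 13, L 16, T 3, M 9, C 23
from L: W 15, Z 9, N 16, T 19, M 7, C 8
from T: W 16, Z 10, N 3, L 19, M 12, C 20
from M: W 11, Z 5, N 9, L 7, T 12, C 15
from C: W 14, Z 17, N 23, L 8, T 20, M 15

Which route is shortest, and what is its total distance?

(a): 19 + 16 + 9 + 10 + 20 + 15 + 11 = 100
(b): 14 + 8 + 7 + 5 + 10 + 3 + 19 = 66
(c): 15 + 7 + 9 + 23 + 20 + 10 + 6 = 90

Shortest is (b), total 66 m.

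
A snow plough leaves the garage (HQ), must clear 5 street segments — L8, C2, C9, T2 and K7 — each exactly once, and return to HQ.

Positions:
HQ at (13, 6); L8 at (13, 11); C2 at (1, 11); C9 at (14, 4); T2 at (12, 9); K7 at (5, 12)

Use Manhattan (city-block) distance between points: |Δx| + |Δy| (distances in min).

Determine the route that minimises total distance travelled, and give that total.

There are 60 distinct closed tours to check (reversals are equivalent).
HQ→L8→C2→C9→T2→K7→HQ: 5+12+20+7+10+14 = 68
HQ→L8→C2→C9→K7→T2→HQ: 5+12+20+17+10+4 = 68
HQ→L8→C2→T2→C9→K7→HQ: 5+12+13+7+17+14 = 68
HQ→L8→C2→T2→K7→C9→HQ: 5+12+13+10+17+3 = 60
HQ→L8→C2→K7→C9→T2→HQ: 5+12+5+17+7+4 = 50
HQ→L8→C2→K7→T2→C9→HQ: 5+12+5+10+7+3 = 42
HQ→L8→C9→C2→T2→K7→HQ: 5+8+20+13+10+14 = 70
HQ→L8→C9→C2→K7→T2→HQ: 5+8+20+5+10+4 = 52
HQ→L8→C9→T2→C2→K7→HQ: 5+8+7+13+5+14 = 52
HQ→L8→C9→T2→K7→C2→HQ: 5+8+7+10+5+17 = 52
HQ→L8→C9→K7→C2→T2→HQ: 5+8+17+5+13+4 = 52
HQ→L8→C9→K7→T2→C2→HQ: 5+8+17+10+13+17 = 70
HQ→L8→T2→C2→C9→K7→HQ: 5+3+13+20+17+14 = 72
HQ→L8→T2→C2→K7→C9→HQ: 5+3+13+5+17+3 = 46
… (46 more)
The minimum is 42.
One optimal route: HQ → L8 → C2 → K7 → T2 → C9 → HQ (or its reverse).

Minimum total distance: 42 min.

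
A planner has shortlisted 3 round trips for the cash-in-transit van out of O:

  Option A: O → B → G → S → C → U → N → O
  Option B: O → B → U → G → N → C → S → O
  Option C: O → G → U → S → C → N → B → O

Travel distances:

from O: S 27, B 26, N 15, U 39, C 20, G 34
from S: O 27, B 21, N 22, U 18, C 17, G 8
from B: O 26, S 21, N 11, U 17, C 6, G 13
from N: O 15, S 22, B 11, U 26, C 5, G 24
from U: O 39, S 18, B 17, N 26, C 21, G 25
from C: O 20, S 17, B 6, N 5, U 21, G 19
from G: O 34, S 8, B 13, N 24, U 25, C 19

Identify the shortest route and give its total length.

126 — Option A is the shortest.

Option A: 26 + 13 + 8 + 17 + 21 + 26 + 15 = 126
Option B: 26 + 17 + 25 + 24 + 5 + 17 + 27 = 141
Option C: 34 + 25 + 18 + 17 + 5 + 11 + 26 = 136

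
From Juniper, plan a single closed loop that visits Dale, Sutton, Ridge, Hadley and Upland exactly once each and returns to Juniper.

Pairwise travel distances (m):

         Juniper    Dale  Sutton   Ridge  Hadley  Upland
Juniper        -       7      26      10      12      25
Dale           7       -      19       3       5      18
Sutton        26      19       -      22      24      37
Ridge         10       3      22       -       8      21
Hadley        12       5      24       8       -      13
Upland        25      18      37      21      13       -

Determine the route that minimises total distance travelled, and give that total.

Shortest round trip = 94 m.

Juniper-Dale-Sutton-Ridge-Hadley-Upland-Juniper: 7+19+22+8+13+25 = 94
Juniper-Dale-Sutton-Ridge-Upland-Hadley-Juniper: 7+19+22+21+13+12 = 94
Juniper-Dale-Sutton-Hadley-Ridge-Upland-Juniper: 7+19+24+8+21+25 = 104
Juniper-Dale-Sutton-Hadley-Upland-Ridge-Juniper: 7+19+24+13+21+10 = 94
Juniper-Dale-Sutton-Upland-Ridge-Hadley-Juniper: 7+19+37+21+8+12 = 104
Juniper-Dale-Sutton-Upland-Hadley-Ridge-Juniper: 7+19+37+13+8+10 = 94
Juniper-Dale-Ridge-Sutton-Hadley-Upland-Juniper: 7+3+22+24+13+25 = 94
Juniper-Dale-Ridge-Sutton-Upland-Hadley-Juniper: 7+3+22+37+13+12 = 94
Juniper-Dale-Ridge-Hadley-Sutton-Upland-Juniper: 7+3+8+24+37+25 = 104
Juniper-Dale-Ridge-Hadley-Upland-Sutton-Juniper: 7+3+8+13+37+26 = 94
Juniper-Dale-Ridge-Upland-Sutton-Hadley-Juniper: 7+3+21+37+24+12 = 104
Juniper-Dale-Ridge-Upland-Hadley-Sutton-Juniper: 7+3+21+13+24+26 = 94
Juniper-Dale-Hadley-Sutton-Ridge-Upland-Juniper: 7+5+24+22+21+25 = 104
Juniper-Dale-Hadley-Sutton-Upland-Ridge-Juniper: 7+5+24+37+21+10 = 104
… (46 more)
The minimum is 94.
One optimal route: Juniper → Dale → Sutton → Ridge → Hadley → Upland → Juniper (or its reverse).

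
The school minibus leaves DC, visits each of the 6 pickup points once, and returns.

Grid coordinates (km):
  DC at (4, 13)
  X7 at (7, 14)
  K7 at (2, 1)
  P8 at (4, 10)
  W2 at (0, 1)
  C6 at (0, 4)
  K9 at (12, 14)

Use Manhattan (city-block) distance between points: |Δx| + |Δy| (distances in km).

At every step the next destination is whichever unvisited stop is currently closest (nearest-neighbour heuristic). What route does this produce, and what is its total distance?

56 km along DC → P8 → X7 → K9 → C6 → W2 → K7 → DC.

At DC the remaining stops are P8 3, X7 4, K9 9, C6 13, K7 14, W2 16; go to P8.
At P8 the remaining stops are X7 7, C6 10, K7 11, K9 12, W2 13; go to X7.
At X7 the remaining stops are K9 5, C6 17, K7 18, W2 20; go to K9.
At K9 the remaining stops are C6 22, K7 23, W2 25; go to C6.
At C6 the remaining stops are W2 3, K7 5; go to W2.
At W2 the remaining stops are K7 2; go to K7.
Return K7→DC: 14.
Total = 3 + 7 + 5 + 22 + 3 + 2 + 14 = 56.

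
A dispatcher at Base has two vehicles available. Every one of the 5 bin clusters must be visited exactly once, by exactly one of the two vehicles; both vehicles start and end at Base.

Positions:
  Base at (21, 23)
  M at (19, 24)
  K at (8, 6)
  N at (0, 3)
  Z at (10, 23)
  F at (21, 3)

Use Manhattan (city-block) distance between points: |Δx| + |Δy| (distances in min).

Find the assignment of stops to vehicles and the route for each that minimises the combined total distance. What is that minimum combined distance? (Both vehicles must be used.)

Minimum combined distance: 88 min.

There are 2^4 − 1 = 15 ways to divide the 5 stops into two non-empty groups. For each, the best each vehicle can do is its own shortest tour through its group:
  {M} + {K, N, Z, F}: 6 + 82 = 88
  {K} + {M, N, Z, F}: 60 + 84 = 144
  {M, K} + {N, Z, F}: 62 + 82 = 144
  {N} + {M, K, Z, F}: 82 + 68 = 150
  {M, N} + {K, Z, F}: 84 + 66 = 150
  {K, N} + {M, Z, F}: 82 + 64 = 146
  … (15 splits in total)
Best: vehicle 1 Base → M → Base = 6; vehicle 2 Base → Z → K → N → F → Base = 82; combined 88.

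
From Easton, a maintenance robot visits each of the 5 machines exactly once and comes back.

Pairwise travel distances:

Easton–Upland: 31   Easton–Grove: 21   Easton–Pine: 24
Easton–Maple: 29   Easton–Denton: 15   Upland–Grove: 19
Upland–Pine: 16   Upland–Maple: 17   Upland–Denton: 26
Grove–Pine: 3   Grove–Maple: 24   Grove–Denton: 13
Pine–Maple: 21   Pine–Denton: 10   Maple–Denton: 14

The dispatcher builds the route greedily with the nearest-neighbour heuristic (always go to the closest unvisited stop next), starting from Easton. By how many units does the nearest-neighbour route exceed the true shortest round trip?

7 longer than the optimal tour.

From Easton: Denton=15, Grove=21, Pine=24, Maple=29, Upland=31 → choose Denton (15).
From Denton: Pine=10, Grove=13, Maple=14, Upland=26 → choose Pine (10).
From Pine: Grove=3, Upland=16, Maple=21 → choose Grove (3).
From Grove: Upland=19, Maple=24 → choose Upland (19).
From Upland: Maple=17 → choose Maple (17).
NN route Easton → Denton → Pine → Grove → Upland → Maple → Easton costs 93.
Optimal: Easton → Grove → Pine → Upland → Maple → Denton → Easton costs 86 (by enumerating all 60 distinct tours).
Excess = 93 − 86 = 7.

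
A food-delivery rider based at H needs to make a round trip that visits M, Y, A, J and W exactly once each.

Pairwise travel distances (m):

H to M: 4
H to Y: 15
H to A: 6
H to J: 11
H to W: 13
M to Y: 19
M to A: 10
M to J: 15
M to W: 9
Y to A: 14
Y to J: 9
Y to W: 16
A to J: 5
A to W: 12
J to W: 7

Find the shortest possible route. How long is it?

Shortest round trip = 49 m.

With 5 stops there are 5!/2 = 60 distinct round trips (a route and its reverse cost the same).
H→M→Y→A→J→W→H: 4+19+14+5+7+13 = 62
H→M→Y→A→W→J→H: 4+19+14+12+7+11 = 67
H→M→Y→J→A→W→H: 4+19+9+5+12+13 = 62
H→M→Y→J→W→A→H: 4+19+9+7+12+6 = 57
H→M→Y→W→A→J→H: 4+19+16+12+5+11 = 67
H→M→Y→W→J→A→H: 4+19+16+7+5+6 = 57
H→M→A→Y→J→W→H: 4+10+14+9+7+13 = 57
H→M→A→Y→W→J→H: 4+10+14+16+7+11 = 62
H→M→A→J→Y→W→H: 4+10+5+9+16+13 = 57
H→M→A→J→W→Y→H: 4+10+5+7+16+15 = 57
H→M→A→W→Y→J→H: 4+10+12+16+9+11 = 62
H→M→A→W→J→Y→H: 4+10+12+7+9+15 = 57
H→M→J→Y→A→W→H: 4+15+9+14+12+13 = 67
H→M→J→Y→W→A→H: 4+15+9+16+12+6 = 62
… (46 more)
H→M→W→Y→J→A→H: 4+9+16+9+5+6 = 49  ← best
The minimum is 49.
One optimal route: H → M → W → Y → J → A → H (or its reverse).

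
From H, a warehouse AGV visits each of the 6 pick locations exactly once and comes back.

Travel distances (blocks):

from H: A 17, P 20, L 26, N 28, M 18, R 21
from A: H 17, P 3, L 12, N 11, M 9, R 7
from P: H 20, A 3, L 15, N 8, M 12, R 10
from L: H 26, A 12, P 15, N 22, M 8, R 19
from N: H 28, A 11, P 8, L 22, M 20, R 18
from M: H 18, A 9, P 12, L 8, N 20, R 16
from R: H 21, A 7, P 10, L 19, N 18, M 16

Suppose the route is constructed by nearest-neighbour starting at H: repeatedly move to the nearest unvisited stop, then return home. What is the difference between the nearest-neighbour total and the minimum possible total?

H: A=17, M=18, P=20, R=21, L=26, N=28 ⇒ A
A: P=3, R=7, M=9, N=11, L=12 ⇒ P
P: N=8, R=10, M=12, L=15 ⇒ N
N: R=18, M=20, L=22 ⇒ R
R: M=16, L=19 ⇒ M
M: L=8 ⇒ L
NN route H → A → P → N → R → M → L → H costs 96.
Optimal: H → M → L → N → P → A → R → H costs 87 (by enumerating all 360 distinct tours).
Excess = 96 − 87 = 9.

Excess over optimum: 9 blocks.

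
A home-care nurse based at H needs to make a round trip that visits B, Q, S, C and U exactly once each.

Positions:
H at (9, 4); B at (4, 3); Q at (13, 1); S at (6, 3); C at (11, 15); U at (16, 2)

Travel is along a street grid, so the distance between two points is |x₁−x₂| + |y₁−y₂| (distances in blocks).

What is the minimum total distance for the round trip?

With 5 stops there are 5!/2 = 60 distinct round trips (a route and its reverse cost the same).
H → B → Q → S → C → U → H: 6+11+9+17+18+9 = 70
H → B → Q → S → U → C → H: 6+11+9+11+18+13 = 68
H → B → Q → C → S → U → H: 6+11+16+17+11+9 = 70
H → B → Q → C → U → S → H: 6+11+16+18+11+4 = 66
H → B → Q → U → S → C → H: 6+11+4+11+17+13 = 62
H → B → Q → U → C → S → H: 6+11+4+18+17+4 = 60
H → B → S → Q → C → U → H: 6+2+9+16+18+9 = 60
H → B → S → Q → U → C → H: 6+2+9+4+18+13 = 52
H → B → S → C → Q → U → H: 6+2+17+16+4+9 = 54
H → B → S → C → U → Q → H: 6+2+17+18+4+7 = 54
H → B → S → U → Q → C → H: 6+2+11+4+16+13 = 52
H → B → S → U → C → Q → H: 6+2+11+18+16+7 = 60
H → B → C → Q → S → U → H: 6+19+16+9+11+9 = 70
H → B → C → Q → U → S → H: 6+19+16+4+11+4 = 60
… (46 more)
The minimum is 52.
One optimal route: H → B → S → Q → U → C → H (or its reverse).

52 blocks — the shortest possible round trip.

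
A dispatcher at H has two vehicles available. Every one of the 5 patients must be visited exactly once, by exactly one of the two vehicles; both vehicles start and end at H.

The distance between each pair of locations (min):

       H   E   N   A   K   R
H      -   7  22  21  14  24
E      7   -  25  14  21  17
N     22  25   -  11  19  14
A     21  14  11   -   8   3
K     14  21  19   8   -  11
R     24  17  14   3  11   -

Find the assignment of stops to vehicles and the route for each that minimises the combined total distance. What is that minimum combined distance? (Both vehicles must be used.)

75 min — the smallest possible combined total.

Check every non-empty split of the stops between the two vehicles; for each half take its own optimal tour:
  {E} + {N, A, K, R}: 14 + 61 = 75
  {N} + {E, A, K, R}: 44 + 49 = 93
  {E, N} + {A, K, R}: 54 + 49 = 103
  {A} + {E, N, K, R}: 42 + 71 = 113
  {E, A} + {N, K, R}: 42 + 61 = 103
  {N, A} + {E, K, R}: 54 + 49 = 103
  … (15 splits in total)
Best: vehicle 1 H → E → H = 14; vehicle 2 H → N → A → R → K → H = 61; combined 75.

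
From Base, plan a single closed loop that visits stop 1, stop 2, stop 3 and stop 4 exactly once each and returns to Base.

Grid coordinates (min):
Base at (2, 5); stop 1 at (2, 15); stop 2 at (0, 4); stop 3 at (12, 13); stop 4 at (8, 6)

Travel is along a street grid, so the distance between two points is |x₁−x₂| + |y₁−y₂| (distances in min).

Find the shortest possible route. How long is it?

With 4 stops there are 4!/2 = 12 distinct round trips (a route and its reverse cost the same).
Base-stop 1-stop 2-stop 3-stop 4-Base: 10+13+21+11+7 = 62
Base-stop 1-stop 2-stop 4-stop 3-Base: 10+13+10+11+18 = 62
Base-stop 1-stop 3-stop 2-stop 4-Base: 10+12+21+10+7 = 60
Base-stop 1-stop 3-stop 4-stop 2-Base: 10+12+11+10+3 = 46
Base-stop 1-stop 4-stop 2-stop 3-Base: 10+15+10+21+18 = 74
Base-stop 1-stop 4-stop 3-stop 2-Base: 10+15+11+21+3 = 60
Base-stop 2-stop 1-stop 3-stop 4-Base: 3+13+12+11+7 = 46
Base-stop 2-stop 1-stop 4-stop 3-Base: 3+13+15+11+18 = 60
Base-stop 2-stop 3-stop 1-stop 4-Base: 3+21+12+15+7 = 58
Base-stop 2-stop 4-stop 1-stop 3-Base: 3+10+15+12+18 = 58
Base-stop 3-stop 1-stop 2-stop 4-Base: 18+12+13+10+7 = 60
Base-stop 3-stop 2-stop 1-stop 4-Base: 18+21+13+15+7 = 74
The minimum is 46.
One optimal route: Base → stop 1 → stop 3 → stop 4 → stop 2 → Base (or its reverse).

Minimum total distance: 46 min.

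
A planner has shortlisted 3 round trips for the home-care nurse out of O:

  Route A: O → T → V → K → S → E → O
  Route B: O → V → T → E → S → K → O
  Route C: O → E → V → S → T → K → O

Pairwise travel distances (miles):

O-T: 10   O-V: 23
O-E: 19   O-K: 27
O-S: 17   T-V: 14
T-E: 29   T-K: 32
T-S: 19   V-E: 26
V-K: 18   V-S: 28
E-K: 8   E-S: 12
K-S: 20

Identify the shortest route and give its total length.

93 miles — Route A is the shortest.

Route A: 10 + 14 + 18 + 20 + 12 + 19 = 93
Route B: 23 + 14 + 29 + 12 + 20 + 27 = 125
Route C: 19 + 26 + 28 + 19 + 32 + 27 = 151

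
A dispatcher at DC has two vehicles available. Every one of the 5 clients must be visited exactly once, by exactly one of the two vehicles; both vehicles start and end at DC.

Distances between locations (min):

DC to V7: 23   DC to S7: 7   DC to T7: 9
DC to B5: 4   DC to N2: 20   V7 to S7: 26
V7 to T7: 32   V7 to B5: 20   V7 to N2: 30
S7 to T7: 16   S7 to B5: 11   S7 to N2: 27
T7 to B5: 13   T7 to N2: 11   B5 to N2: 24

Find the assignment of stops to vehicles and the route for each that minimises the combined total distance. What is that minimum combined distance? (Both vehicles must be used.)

Minimum combined distance: 88 min.

There are 2^4 − 1 = 15 ways to divide the 5 stops into two non-empty groups. For each, the best each vehicle can do is its own shortest tour through its group:
  {V7} + {S7, T7, B5, N2}: 46 + 62 = 108
  {S7} + {V7, T7, B5, N2}: 14 + 74 = 88
  {V7, S7} + {T7, B5, N2}: 56 + 48 = 104
  {T7} + {V7, S7, B5, N2}: 18 + 88 = 106
  {V7, T7} + {S7, B5, N2}: 64 + 62 = 126
  {S7, T7} + {V7, B5, N2}: 32 + 74 = 106
  … (15 splits in total)
Best: vehicle 1 DC → S7 → DC = 14; vehicle 2 DC → T7 → N2 → V7 → B5 → DC = 74; combined 88.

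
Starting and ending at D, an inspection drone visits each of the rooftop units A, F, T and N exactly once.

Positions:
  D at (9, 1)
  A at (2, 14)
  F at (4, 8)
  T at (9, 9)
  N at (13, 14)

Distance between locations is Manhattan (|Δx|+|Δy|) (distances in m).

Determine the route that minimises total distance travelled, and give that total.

Shortest round trip = 48 m.

D→A→F→T→N→D: 20+8+6+9+17 = 60
D→A→F→N→T→D: 20+8+15+9+8 = 60
D→A→T→F→N→D: 20+12+6+15+17 = 70
D→A→T→N→F→D: 20+12+9+15+12 = 68
D→A→N→F→T→D: 20+11+15+6+8 = 60
D→A→N→T→F→D: 20+11+9+6+12 = 58
D→F→A→T→N→D: 12+8+12+9+17 = 58
D→F→A→N→T→D: 12+8+11+9+8 = 48
D→F→T→A→N→D: 12+6+12+11+17 = 58
D→F→N→A→T→D: 12+15+11+12+8 = 58
D→T→A→F→N→D: 8+12+8+15+17 = 60
D→T→F→A→N→D: 8+6+8+11+17 = 50
The minimum is 48.
One optimal route: D → F → A → N → T → D (or its reverse).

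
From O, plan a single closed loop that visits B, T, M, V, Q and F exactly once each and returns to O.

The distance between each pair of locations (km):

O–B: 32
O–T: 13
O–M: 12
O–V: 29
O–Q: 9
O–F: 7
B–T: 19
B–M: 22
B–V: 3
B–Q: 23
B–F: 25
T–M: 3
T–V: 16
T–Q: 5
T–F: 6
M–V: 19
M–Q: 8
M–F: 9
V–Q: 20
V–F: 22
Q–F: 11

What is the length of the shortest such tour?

Shortest round trip = 70 km.

O→B→T→M→V→Q→F→O: 32+19+3+19+20+11+7 = 111
O→B→T→M→V→F→Q→O: 32+19+3+19+22+11+9 = 115
O→B→T→M→Q→V→F→O: 32+19+3+8+20+22+7 = 111
O→B→T→M→Q→F→V→O: 32+19+3+8+11+22+29 = 124
O→B→T→M→F→V→Q→O: 32+19+3+9+22+20+9 = 114
O→B→T→M→F→Q→V→O: 32+19+3+9+11+20+29 = 123
O→B→T→V→M→Q→F→O: 32+19+16+19+8+11+7 = 112
O→B→T→V→M→F→Q→O: 32+19+16+19+9+11+9 = 115
… (352 more)
O→Q→B→V→T→M→F→O: 9+23+3+16+3+9+7 = 70  ← best
The minimum is 70.
One optimal route: O → Q → B → V → T → M → F → O (or its reverse).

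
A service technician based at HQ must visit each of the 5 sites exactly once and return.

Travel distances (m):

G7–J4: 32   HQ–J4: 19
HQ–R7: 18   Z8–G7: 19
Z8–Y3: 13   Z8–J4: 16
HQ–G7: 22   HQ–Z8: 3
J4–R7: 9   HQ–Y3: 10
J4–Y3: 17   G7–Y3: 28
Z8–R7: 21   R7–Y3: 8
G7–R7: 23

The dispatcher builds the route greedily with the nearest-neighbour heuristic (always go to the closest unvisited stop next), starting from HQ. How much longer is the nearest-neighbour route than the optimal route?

Excess over optimum: 6 m.

HQ: Z8=3, Y3=10, R7=18, J4=19, G7=22 ⇒ Z8
Z8: Y3=13, J4=16, G7=19, R7=21 ⇒ Y3
Y3: R7=8, J4=17, G7=28 ⇒ R7
R7: J4=9, G7=23 ⇒ J4
J4: G7=32 ⇒ G7
NN route HQ → Z8 → Y3 → R7 → J4 → G7 → HQ costs 87.
Optimal: HQ → Z8 → G7 → J4 → R7 → Y3 → HQ costs 81 (by enumerating all 60 distinct tours).
Excess = 87 − 81 = 6.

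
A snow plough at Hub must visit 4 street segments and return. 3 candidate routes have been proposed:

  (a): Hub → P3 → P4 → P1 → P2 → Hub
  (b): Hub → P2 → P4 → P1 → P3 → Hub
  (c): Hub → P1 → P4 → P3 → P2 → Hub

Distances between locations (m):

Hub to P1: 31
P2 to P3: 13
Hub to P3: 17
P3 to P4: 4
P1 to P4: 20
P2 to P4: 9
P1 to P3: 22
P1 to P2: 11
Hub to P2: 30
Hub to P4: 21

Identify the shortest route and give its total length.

82 m — (a) is the shortest.

(a): 17 + 4 + 20 + 11 + 30 = 82
(b): 30 + 9 + 20 + 22 + 17 = 98
(c): 31 + 20 + 4 + 13 + 30 = 98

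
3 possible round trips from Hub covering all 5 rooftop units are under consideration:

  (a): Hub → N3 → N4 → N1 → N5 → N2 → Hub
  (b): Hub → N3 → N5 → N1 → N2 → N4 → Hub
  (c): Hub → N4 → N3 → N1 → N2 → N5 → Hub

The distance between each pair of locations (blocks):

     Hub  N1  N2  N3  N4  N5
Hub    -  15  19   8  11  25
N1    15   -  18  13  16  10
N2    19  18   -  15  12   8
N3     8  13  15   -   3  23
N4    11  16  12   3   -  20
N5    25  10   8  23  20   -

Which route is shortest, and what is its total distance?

64 blocks — (a) is the shortest.

(a): 8 + 3 + 16 + 10 + 8 + 19 = 64
(b): 8 + 23 + 10 + 18 + 12 + 11 = 82
(c): 11 + 3 + 13 + 18 + 8 + 25 = 78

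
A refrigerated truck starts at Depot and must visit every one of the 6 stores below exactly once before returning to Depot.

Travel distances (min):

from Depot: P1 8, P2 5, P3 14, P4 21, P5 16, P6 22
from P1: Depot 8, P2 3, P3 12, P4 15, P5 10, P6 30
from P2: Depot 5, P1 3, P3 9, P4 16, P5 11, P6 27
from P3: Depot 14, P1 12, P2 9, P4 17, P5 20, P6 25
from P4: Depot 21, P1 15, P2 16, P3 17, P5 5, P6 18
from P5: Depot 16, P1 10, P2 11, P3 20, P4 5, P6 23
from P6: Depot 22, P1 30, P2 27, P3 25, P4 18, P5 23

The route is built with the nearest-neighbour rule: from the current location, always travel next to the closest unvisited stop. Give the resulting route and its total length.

Total distance 87 min via the nearest-neighbour route Depot → P2 → P1 → P5 → P4 → P3 → P6 → Depot.

Depot → [P2:5 / P1:8 / P3:14 / P5:16 / P4:21 / P6:22] → P2 (5)
P2 → [P1:3 / P3:9 / P5:11 / P4:16 / P6:27] → P1 (3)
P1 → [P5:10 / P3:12 / P4:15 / P6:30] → P5 (10)
P5 → [P4:5 / P3:20 / P6:23] → P4 (5)
P4 → [P3:17 / P6:18] → P3 (17)
P3 → [P6:25] → P6 (25)
Return P6→Depot: 22.
Total = 5 + 3 + 10 + 5 + 17 + 25 + 22 = 87.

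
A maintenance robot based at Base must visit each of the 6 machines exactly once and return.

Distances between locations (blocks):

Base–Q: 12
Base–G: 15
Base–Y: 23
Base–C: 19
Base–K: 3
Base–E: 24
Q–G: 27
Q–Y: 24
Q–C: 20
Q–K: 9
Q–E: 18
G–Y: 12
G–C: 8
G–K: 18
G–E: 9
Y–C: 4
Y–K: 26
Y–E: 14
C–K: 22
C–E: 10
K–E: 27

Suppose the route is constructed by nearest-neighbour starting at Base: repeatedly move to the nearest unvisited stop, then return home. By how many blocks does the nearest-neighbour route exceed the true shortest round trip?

3 blocks longer than the optimal tour.

From Base: K=3, Q=12, G=15, C=19, Y=23, E=24 → choose K (3).
From K: Q=9, G=18, C=22, Y=26, E=27 → choose Q (9).
From Q: E=18, C=20, Y=24, G=27 → choose E (18).
From E: G=9, C=10, Y=14 → choose G (9).
From G: C=8, Y=12 → choose C (8).
From C: Y=4 → choose Y (4).
NN route Base → K → Q → E → G → C → Y → Base costs 74.
Optimal: Base → G → Y → C → E → Q → K → Base costs 71 (by enumerating all 360 distinct tours).
Excess = 74 − 71 = 3.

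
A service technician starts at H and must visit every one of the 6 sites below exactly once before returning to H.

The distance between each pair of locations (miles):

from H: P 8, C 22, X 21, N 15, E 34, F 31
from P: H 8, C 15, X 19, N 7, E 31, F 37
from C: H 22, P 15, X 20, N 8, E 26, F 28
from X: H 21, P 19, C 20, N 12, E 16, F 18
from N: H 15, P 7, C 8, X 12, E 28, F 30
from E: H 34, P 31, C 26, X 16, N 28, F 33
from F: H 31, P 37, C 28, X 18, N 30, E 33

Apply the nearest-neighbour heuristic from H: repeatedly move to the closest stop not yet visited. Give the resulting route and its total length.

Nearest-neighbour total = 123 miles; route H → P → N → C → X → E → F → H.

H → [P:8 / N:15 / X:21 / C:22 / F:31 / E:34] → P (8)
P → [N:7 / C:15 / X:19 / E:31 / F:37] → N (7)
N → [C:8 / X:12 / E:28 / F:30] → C (8)
C → [X:20 / E:26 / F:28] → X (20)
X → [E:16 / F:18] → E (16)
E → [F:33] → F (33)
Return F→H: 31.
Total = 8 + 7 + 8 + 20 + 16 + 33 + 31 = 123.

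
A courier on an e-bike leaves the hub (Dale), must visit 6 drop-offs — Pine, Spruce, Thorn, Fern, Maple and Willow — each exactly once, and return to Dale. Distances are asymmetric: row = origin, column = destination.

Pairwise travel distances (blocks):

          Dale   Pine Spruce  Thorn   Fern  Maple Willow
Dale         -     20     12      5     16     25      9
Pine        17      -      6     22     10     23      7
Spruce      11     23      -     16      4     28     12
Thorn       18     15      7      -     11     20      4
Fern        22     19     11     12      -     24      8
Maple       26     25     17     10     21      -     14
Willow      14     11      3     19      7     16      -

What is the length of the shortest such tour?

Dale → Pine → Spruce → Thorn → Fern → Maple → Willow → Dale: 20+6+16+11+24+14+14 = 105
Dale → Pine → Spruce → Thorn → Fern → Willow → Maple → Dale: 20+6+16+11+8+16+26 = 103
Dale → Pine → Spruce → Thorn → Maple → Fern → Willow → Dale: 20+6+16+20+21+8+14 = 105
Dale → Pine → Spruce → Thorn → Maple → Willow → Fern → Dale: 20+6+16+20+14+7+22 = 105
Dale → Pine → Spruce → Thorn → Willow → Fern → Maple → Dale: 20+6+16+4+7+24+26 = 103
Dale → Pine → Spruce → Thorn → Willow → Maple → Fern → Dale: 20+6+16+4+16+21+22 = 105
Dale → Pine → Spruce → Fern → Thorn → Maple → Willow → Dale: 20+6+4+12+20+14+14 = 90
Dale → Pine → Spruce → Fern → Thorn → Willow → Maple → Dale: 20+6+4+12+4+16+26 = 88
… (712 more)
Dale → Thorn → Pine → Spruce → Fern → Willow → Maple → Dale: 5+15+6+4+8+16+26 = 80  ← best
The minimum is 80.
One optimal route: Dale → Thorn → Pine → Spruce → Fern → Willow → Maple → Dale.

Shortest round trip = 80 blocks.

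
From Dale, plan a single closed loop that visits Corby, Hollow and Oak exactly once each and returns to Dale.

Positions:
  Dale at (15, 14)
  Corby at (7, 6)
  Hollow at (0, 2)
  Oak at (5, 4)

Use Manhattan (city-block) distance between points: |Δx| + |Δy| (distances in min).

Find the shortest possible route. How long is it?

Dale - Corby - Hollow - Oak - Dale: 16+11+7+20 = 54
Dale - Corby - Oak - Hollow - Dale: 16+4+7+27 = 54
Dale - Hollow - Corby - Oak - Dale: 27+11+4+20 = 62
The minimum is 54.
One optimal route: Dale → Corby → Hollow → Oak → Dale (or its reverse).

54 min — the shortest possible round trip.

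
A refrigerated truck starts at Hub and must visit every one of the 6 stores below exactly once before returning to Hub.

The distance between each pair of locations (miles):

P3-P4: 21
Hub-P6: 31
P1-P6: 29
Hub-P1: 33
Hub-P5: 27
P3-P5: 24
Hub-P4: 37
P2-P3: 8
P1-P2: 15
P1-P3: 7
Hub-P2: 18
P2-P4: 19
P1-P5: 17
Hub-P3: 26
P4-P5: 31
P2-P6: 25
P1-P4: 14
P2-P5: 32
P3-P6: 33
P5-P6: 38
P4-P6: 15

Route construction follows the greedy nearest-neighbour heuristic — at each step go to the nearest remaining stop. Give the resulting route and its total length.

Total distance 127 miles via the nearest-neighbour route Hub → P2 → P3 → P1 → P4 → P6 → P5 → Hub.

At Hub the remaining stops are P2 18, P3 26, P5 27, P6 31, P1 33, P4 37; go to P2.
At P2 the remaining stops are P3 8, P1 15, P4 19, P6 25, P5 32; go to P3.
At P3 the remaining stops are P1 7, P4 21, P5 24, P6 33; go to P1.
At P1 the remaining stops are P4 14, P5 17, P6 29; go to P4.
At P4 the remaining stops are P6 15, P5 31; go to P6.
At P6 the remaining stops are P5 38; go to P5.
Return P5→Hub: 27.
Total = 18 + 8 + 7 + 14 + 15 + 38 + 27 = 127.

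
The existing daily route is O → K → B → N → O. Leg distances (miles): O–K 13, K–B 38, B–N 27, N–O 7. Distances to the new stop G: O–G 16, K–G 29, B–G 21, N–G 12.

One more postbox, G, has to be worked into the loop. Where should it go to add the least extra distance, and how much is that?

Adding 6 miles by placing G on the B–N leg.

Insertion cost between consecutive stops i–j is d(i,G) + d(G,j) − d(i,j):
  between O and K: 16 + 29 − 13 = 32
  between K and B: 29 + 21 − 38 = 12
  between B and N: 21 + 12 − 27 = 6
  between N and O: 12 + 16 − 7 = 21
Cheapest insertion is between B and N, adding 6.
New total = 85 + 6 = 91.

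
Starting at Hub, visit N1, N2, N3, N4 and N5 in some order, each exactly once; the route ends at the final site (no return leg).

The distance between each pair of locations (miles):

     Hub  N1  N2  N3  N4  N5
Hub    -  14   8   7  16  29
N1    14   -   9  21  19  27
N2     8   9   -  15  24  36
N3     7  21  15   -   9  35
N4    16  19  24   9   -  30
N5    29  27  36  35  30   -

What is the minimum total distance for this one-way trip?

Shortest open route: 76 miles.

There are 5! = 120 possible orderings.
Hub - N1 - N2 - N3 - N4 - N5: 14+9+15+9+30 = 77
Hub - N1 - N2 - N3 - N5 - N4: 14+9+15+35+30 = 103
Hub - N1 - N2 - N4 - N3 - N5: 14+9+24+9+35 = 91
Hub - N1 - N2 - N4 - N5 - N3: 14+9+24+30+35 = 112
Hub - N1 - N2 - N5 - N3 - N4: 14+9+36+35+9 = 103
Hub - N1 - N2 - N5 - N4 - N3: 14+9+36+30+9 = 98
Hub - N1 - N3 - N2 - N4 - N5: 14+21+15+24+30 = 104
Hub - N1 - N3 - N2 - N5 - N4: 14+21+15+36+30 = 116
Hub - N1 - N3 - N4 - N2 - N5: 14+21+9+24+36 = 104
Hub - N1 - N3 - N4 - N5 - N2: 14+21+9+30+36 = 110
Hub - N1 - N3 - N5 - N2 - N4: 14+21+35+36+24 = 130
Hub - N1 - N3 - N5 - N4 - N2: 14+21+35+30+24 = 124
Hub - N1 - N4 - N2 - N3 - N5: 14+19+24+15+35 = 107
Hub - N1 - N4 - N2 - N5 - N3: 14+19+24+36+35 = 128
… (106 more)
Hub - N3 - N4 - N2 - N1 - N5: 7+9+24+9+27 = 76  ← best
The minimum is 76.
One shortest path: Hub → N3 → N4 → N2 → N1 → N5.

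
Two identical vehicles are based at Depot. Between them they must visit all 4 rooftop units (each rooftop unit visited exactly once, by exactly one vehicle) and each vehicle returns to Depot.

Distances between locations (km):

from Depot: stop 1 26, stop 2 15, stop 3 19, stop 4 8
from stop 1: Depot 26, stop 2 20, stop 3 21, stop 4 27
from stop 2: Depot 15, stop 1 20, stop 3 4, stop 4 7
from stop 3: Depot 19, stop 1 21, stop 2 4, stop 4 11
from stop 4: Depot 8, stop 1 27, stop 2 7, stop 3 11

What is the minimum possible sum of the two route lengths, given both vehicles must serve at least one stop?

Check every non-empty split of the stops between the two vehicles; for each half take its own optimal tour:
  {stop 1} + {stop 2, stop 3, stop 4}: 52 + 38 = 90
  {stop 2} + {stop 1, stop 3, stop 4}: 30 + 66 = 96
  {stop 1, stop 2} + {stop 3, stop 4}: 61 + 38 = 99
  {stop 3} + {stop 1, stop 2, stop 4}: 38 + 61 = 99
  {stop 1, stop 3} + {stop 2, stop 4}: 66 + 30 = 96
  {stop 2, stop 3} + {stop 1, stop 4}: 38 + 61 = 99
  … (7 splits in total)
  {stop 1, stop 2, stop 3} + {stop 4}: 66 + 16 = 82  ← best
Best: vehicle 1 Depot → stop 1 → stop 3 → stop 2 → Depot = 66; vehicle 2 Depot → stop 4 → Depot = 16; combined 82.

82 km — the smallest possible combined total.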